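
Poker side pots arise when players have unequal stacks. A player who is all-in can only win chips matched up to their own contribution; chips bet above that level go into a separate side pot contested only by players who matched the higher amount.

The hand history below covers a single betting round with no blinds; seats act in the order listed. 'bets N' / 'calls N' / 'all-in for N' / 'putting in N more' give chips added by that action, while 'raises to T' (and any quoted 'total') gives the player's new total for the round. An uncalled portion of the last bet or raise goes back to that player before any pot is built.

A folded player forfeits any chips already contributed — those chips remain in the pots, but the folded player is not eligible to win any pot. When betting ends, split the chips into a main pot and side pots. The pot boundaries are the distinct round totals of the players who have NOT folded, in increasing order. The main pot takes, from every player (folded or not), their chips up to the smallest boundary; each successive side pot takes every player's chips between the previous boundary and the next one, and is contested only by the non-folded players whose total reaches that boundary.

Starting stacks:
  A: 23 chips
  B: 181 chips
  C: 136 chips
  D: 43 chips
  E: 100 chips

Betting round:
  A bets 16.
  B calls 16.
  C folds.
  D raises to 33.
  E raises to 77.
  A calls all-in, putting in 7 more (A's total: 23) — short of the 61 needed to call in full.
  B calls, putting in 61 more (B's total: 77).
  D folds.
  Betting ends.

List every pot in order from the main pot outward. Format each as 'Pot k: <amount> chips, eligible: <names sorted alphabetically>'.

Contributions: A=23, B=77, D=33, E=77
Folded: C, D
Pot levels (distinct totals of non-folded players): 23, 77
Layer 1-23: 23 each from A, B, D, E = 23*4 = 92 chips; eligible A, B, E
Layer 24-77: B 54 + D 10 + E 54 = 118 chips; eligible B, E

Pot 1: 92 chips, eligible: A, B, E
Pot 2: 118 chips, eligible: B, E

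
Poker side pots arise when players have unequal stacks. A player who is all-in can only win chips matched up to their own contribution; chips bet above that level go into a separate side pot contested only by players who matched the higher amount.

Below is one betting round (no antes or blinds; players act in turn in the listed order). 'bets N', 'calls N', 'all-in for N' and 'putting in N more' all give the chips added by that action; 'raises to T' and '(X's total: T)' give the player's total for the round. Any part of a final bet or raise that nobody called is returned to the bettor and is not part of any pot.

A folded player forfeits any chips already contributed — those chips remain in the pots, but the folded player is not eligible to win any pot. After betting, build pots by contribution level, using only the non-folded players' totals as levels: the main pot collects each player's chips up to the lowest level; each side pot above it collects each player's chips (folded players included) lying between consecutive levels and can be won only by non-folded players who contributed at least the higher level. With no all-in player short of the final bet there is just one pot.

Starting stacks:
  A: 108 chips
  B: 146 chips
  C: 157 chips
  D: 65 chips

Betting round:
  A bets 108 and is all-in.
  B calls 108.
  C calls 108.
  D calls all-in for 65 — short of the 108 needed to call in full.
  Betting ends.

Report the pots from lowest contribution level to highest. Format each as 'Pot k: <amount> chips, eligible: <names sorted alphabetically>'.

Pot 1: 260 chips, eligible: A, B, C, D
Pot 2: 129 chips, eligible: A, B, C

Derivation:
Contributions: A=108, B=108, C=108, D=65
Pot levels (distinct totals of non-folded players): 65, 108
Layer 1-65: 65 each from A, B, C, D = 65*4 = 260 chips; eligible A, B, C, D
Layer 66-108: 43 each from A, B, C = 43*3 = 129 chips; eligible A, B, C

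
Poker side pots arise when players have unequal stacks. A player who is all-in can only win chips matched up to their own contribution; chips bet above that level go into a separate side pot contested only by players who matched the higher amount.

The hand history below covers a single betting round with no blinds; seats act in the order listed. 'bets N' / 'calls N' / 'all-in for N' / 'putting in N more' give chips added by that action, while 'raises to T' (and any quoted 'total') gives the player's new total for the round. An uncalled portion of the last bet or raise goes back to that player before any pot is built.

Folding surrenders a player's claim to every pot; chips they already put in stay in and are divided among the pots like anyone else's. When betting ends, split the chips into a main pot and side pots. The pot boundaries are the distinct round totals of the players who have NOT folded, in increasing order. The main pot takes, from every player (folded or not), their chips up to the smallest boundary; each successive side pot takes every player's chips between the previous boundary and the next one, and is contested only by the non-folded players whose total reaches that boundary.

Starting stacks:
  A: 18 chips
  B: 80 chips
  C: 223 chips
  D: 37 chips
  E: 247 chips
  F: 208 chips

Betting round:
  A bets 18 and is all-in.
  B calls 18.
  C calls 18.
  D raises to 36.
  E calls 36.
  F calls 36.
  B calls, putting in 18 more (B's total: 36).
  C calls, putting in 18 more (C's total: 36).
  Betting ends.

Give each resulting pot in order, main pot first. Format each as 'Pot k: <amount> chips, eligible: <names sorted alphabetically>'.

Pot 1: 108 chips, eligible: A, B, C, D, E, F
Pot 2: 90 chips, eligible: B, C, D, E, F

Derivation:
Contributions: A=18, B=36, C=36, D=36, E=36, F=36
Pot levels (distinct totals of non-folded players): 18, 36
Layer 1-18: 18 each from A, B, C, D, E, F = 18*6 = 108 chips; eligible A, B, C, D, E, F
Layer 19-36: 18 each from B, C, D, E, F = 18*5 = 90 chips; eligible B, C, D, E, F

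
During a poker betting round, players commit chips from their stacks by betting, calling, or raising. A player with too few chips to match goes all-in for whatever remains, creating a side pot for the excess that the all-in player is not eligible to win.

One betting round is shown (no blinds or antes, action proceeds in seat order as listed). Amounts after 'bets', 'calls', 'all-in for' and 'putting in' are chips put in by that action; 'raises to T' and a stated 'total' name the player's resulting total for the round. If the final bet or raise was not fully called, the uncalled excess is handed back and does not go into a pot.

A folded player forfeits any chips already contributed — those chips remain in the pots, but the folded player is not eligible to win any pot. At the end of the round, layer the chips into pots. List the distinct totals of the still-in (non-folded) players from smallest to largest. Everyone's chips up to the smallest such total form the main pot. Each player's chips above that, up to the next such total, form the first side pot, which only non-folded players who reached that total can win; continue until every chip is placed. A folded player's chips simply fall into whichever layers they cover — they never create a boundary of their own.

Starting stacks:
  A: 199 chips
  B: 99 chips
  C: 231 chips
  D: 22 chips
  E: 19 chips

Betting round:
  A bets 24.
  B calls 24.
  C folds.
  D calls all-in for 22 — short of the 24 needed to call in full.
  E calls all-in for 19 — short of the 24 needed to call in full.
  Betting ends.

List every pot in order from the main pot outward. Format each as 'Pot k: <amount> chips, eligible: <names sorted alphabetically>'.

Pot 1: 76 chips, eligible: A, B, D, E
Pot 2: 9 chips, eligible: A, B, D
Pot 3: 4 chips, eligible: A, B

Derivation:
Contributions: A=24, B=24, D=22, E=19
Folded: C
Pot levels (distinct totals of non-folded players): 19, 22, 24
Layer 1-19: 19 each from A, B, D, E = 19*4 = 76 chips; eligible A, B, D, E
Layer 20-22: 3 each from A, B, D = 3*3 = 9 chips; eligible A, B, D
Layer 23-24: 2 each from A, B = 2*2 = 4 chips; eligible A, B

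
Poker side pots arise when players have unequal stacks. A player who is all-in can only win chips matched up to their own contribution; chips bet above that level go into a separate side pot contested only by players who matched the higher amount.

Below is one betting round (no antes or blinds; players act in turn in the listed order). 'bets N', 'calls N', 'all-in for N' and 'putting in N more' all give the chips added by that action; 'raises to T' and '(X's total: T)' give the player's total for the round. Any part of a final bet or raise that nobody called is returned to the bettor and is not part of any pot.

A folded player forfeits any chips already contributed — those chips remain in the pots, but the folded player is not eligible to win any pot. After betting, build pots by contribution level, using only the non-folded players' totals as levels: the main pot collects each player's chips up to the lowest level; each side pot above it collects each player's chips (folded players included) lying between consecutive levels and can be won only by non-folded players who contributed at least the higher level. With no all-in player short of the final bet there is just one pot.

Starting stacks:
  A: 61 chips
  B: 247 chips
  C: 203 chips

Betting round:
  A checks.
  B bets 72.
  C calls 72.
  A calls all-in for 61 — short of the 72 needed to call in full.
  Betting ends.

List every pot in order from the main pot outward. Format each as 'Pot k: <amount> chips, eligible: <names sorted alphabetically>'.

Pot 1: 183 chips, eligible: A, B, C
Pot 2: 22 chips, eligible: B, C

Derivation:
Contributions: A=61, B=72, C=72
Pot levels (distinct totals of non-folded players): 61, 72
Layer 1-61: 61 each from A, B, C = 61*3 = 183 chips; eligible A, B, C
Layer 62-72: 11 each from B, C = 11*2 = 22 chips; eligible B, C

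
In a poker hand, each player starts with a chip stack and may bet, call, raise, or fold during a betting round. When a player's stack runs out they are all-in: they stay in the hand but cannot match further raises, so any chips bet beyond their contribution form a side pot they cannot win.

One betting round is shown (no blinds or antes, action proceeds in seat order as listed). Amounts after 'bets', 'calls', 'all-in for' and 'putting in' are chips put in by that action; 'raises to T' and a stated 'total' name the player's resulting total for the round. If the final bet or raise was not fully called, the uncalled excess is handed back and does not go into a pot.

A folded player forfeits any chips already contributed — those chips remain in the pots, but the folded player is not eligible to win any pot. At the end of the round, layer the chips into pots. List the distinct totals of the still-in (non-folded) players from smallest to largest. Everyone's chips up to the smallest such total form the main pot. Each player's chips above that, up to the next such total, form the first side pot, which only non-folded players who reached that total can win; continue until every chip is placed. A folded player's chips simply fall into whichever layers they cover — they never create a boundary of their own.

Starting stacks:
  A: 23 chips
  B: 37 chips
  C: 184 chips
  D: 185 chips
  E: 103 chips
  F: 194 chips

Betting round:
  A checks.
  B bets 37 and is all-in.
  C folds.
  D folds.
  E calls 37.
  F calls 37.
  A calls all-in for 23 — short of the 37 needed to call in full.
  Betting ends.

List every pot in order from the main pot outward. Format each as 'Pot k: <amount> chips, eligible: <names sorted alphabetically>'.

Pot 1: 92 chips, eligible: A, B, E, F
Pot 2: 42 chips, eligible: B, E, F

Derivation:
Contributions: A=23, B=37, E=37, F=37
Folded: C, D
Pot levels (distinct totals of non-folded players): 23, 37
Layer 1-23: 23 each from A, B, E, F = 23*4 = 92 chips; eligible A, B, E, F
Layer 24-37: 14 each from B, E, F = 14*3 = 42 chips; eligible B, E, F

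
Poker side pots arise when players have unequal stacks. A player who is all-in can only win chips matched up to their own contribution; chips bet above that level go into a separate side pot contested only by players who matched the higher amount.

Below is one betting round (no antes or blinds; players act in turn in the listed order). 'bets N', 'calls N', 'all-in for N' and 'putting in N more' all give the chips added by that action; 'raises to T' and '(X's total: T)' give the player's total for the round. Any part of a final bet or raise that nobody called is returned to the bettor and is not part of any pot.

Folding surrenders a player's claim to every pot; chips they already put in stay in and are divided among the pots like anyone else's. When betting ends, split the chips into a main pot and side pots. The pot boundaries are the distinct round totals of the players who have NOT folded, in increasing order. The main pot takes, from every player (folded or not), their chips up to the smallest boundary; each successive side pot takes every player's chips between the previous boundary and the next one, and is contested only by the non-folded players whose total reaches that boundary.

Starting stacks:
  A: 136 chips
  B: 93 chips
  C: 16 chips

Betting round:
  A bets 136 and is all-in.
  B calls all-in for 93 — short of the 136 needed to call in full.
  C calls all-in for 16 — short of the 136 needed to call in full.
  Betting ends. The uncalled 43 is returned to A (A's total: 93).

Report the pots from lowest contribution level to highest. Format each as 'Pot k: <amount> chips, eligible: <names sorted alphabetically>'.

Pot 1: 48 chips, eligible: A, B, C
Pot 2: 154 chips, eligible: A, B

Derivation:
Contributions (after 43 returned to A): A=93, B=93, C=16
Pot levels (distinct totals of non-folded players): 16, 93
Layer 1-16: 16 each from A, B, C = 16*3 = 48 chips; eligible A, B, C
Layer 17-93: 77 each from A, B = 77*2 = 154 chips; eligible A, B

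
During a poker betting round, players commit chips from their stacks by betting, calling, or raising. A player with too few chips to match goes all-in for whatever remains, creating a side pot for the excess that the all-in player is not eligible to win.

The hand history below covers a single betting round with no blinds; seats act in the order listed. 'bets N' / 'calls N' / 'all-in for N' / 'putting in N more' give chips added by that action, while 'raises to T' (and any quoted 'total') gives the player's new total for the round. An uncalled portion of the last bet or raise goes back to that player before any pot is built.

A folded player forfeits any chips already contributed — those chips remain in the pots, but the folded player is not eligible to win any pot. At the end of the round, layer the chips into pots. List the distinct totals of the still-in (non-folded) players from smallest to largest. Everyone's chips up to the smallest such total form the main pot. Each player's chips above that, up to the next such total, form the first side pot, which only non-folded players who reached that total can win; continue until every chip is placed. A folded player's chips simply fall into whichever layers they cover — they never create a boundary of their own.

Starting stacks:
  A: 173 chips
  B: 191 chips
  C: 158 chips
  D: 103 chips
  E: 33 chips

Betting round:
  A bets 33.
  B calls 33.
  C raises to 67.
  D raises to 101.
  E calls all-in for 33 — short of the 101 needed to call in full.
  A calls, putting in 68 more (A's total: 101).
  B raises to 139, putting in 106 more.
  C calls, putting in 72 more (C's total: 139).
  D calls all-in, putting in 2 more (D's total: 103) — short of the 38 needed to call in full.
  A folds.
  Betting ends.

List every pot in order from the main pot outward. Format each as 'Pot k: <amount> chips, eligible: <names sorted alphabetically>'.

Pot 1: 165 chips, eligible: B, C, D, E
Pot 2: 278 chips, eligible: B, C, D
Pot 3: 72 chips, eligible: B, C

Derivation:
Contributions: A=101, B=139, C=139, D=103, E=33
Folded: A
Pot levels (distinct totals of non-folded players): 33, 103, 139
Layer 1-33: 33 each from A, B, C, D, E = 33*5 = 165 chips; eligible B, C, D, E
Layer 34-103: A 68 + B 70 + C 70 + D 70 = 278 chips; eligible B, C, D
Layer 104-139: 36 each from B, C = 36*2 = 72 chips; eligible B, C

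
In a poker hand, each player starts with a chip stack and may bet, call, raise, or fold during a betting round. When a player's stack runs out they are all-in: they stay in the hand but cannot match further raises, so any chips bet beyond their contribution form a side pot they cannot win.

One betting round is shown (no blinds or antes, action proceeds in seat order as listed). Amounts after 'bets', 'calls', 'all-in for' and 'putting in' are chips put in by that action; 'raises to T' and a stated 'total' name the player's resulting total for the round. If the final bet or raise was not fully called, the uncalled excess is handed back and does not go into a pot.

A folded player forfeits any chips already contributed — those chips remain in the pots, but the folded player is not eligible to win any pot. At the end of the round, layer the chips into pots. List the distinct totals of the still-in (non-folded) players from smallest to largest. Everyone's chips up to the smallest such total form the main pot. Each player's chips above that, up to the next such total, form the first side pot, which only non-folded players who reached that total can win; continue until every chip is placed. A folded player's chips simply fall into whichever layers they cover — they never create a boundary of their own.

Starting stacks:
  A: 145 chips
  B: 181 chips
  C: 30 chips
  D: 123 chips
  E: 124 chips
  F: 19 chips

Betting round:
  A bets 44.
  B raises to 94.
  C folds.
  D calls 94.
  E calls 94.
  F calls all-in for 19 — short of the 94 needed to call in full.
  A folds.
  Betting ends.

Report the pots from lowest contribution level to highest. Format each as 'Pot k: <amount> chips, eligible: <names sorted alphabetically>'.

Contributions: A=44, B=94, D=94, E=94, F=19
Folded: A, C
Pot levels (distinct totals of non-folded players): 19, 94
Layer 1-19: 19 each from A, B, D, E, F = 19*5 = 95 chips; eligible B, D, E, F
Layer 20-94: A 25 + B 75 + D 75 + E 75 = 250 chips; eligible B, D, E

Pot 1: 95 chips, eligible: B, D, E, F
Pot 2: 250 chips, eligible: B, D, E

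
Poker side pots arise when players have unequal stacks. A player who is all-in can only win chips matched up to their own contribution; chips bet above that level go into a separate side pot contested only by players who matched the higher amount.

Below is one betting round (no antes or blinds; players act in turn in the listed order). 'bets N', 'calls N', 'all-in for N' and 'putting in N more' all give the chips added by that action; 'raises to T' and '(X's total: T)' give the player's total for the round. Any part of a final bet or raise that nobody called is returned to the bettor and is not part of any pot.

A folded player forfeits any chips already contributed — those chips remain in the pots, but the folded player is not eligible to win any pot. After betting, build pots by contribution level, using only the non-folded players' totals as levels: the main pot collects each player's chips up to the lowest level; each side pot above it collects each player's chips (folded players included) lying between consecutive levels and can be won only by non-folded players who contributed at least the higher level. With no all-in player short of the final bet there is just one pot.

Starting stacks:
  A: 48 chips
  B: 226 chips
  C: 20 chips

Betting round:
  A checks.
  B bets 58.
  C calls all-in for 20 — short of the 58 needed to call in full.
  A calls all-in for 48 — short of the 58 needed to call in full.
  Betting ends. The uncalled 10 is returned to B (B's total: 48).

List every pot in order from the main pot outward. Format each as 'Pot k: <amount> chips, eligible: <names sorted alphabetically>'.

Contributions (after 10 returned to B): A=48, B=48, C=20
Pot levels (distinct totals of non-folded players): 20, 48
Layer 1-20: 20 each from A, B, C = 20*3 = 60 chips; eligible A, B, C
Layer 21-48: 28 each from A, B = 28*2 = 56 chips; eligible A, B

Pot 1: 60 chips, eligible: A, B, C
Pot 2: 56 chips, eligible: A, B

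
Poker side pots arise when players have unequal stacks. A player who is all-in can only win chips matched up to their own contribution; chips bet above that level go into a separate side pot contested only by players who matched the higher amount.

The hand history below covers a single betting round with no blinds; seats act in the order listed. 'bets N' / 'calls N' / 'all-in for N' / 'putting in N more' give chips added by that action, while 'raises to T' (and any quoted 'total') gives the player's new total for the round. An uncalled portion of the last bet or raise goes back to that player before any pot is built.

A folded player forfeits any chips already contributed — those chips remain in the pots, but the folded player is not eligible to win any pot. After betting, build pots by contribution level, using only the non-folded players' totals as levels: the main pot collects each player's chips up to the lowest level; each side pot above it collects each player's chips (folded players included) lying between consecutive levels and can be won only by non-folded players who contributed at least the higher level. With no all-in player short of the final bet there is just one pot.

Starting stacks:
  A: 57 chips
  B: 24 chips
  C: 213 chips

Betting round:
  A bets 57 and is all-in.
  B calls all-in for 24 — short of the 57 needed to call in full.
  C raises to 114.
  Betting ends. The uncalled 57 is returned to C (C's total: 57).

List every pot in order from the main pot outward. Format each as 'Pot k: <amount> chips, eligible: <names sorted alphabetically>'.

Pot 1: 72 chips, eligible: A, B, C
Pot 2: 66 chips, eligible: A, C

Derivation:
Contributions (after 57 returned to C): A=57, B=24, C=57
Pot levels (distinct totals of non-folded players): 24, 57
Layer 1-24: 24 each from A, B, C = 24*3 = 72 chips; eligible A, B, C
Layer 25-57: 33 each from A, C = 33*2 = 66 chips; eligible A, C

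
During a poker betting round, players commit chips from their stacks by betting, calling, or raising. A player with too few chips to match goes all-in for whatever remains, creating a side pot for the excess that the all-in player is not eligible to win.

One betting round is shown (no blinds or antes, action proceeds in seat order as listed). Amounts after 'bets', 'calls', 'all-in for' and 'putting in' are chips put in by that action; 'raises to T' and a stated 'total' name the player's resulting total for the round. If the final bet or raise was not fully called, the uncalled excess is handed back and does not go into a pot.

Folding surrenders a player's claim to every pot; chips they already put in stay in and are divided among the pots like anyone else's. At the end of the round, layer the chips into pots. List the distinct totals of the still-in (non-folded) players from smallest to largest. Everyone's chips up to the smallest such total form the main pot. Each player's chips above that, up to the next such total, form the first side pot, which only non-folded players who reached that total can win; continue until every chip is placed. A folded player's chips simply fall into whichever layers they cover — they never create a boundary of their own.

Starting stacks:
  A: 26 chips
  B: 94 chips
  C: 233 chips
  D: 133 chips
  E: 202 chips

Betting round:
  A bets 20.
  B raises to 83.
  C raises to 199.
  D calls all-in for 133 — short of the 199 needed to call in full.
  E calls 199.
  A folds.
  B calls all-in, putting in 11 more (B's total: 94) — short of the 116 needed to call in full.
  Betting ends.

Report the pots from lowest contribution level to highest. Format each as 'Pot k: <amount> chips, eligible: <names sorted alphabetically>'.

Contributions: A=20, B=94, C=199, D=133, E=199
Folded: A
Pot levels (distinct totals of non-folded players): 94, 133, 199
Layer 1-94: A 20 + B 94 + C 94 + D 94 + E 94 = 396 chips; eligible B, C, D, E
Layer 95-133: 39 each from C, D, E = 39*3 = 117 chips; eligible C, D, E
Layer 134-199: 66 each from C, E = 66*2 = 132 chips; eligible C, E

Pot 1: 396 chips, eligible: B, C, D, E
Pot 2: 117 chips, eligible: C, D, E
Pot 3: 132 chips, eligible: C, E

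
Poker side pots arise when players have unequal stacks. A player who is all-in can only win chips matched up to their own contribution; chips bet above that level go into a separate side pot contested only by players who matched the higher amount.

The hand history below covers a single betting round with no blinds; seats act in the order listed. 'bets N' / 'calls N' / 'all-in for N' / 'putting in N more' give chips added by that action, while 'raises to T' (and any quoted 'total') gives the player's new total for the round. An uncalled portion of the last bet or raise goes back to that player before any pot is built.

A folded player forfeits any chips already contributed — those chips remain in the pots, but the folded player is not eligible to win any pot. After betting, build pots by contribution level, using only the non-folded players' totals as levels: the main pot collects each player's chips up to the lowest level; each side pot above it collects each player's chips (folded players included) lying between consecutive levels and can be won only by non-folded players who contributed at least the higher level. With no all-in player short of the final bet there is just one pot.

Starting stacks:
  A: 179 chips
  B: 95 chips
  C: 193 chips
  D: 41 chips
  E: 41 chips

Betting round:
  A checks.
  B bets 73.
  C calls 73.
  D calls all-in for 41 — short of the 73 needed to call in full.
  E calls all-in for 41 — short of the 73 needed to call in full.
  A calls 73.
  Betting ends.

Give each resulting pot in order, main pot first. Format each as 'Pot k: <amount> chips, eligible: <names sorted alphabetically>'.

Contributions: A=73, B=73, C=73, D=41, E=41
Pot levels (distinct totals of non-folded players): 41, 73
Layer 1-41: 41 each from A, B, C, D, E = 41*5 = 205 chips; eligible A, B, C, D, E
Layer 42-73: 32 each from A, B, C = 32*3 = 96 chips; eligible A, B, C

Pot 1: 205 chips, eligible: A, B, C, D, E
Pot 2: 96 chips, eligible: A, B, C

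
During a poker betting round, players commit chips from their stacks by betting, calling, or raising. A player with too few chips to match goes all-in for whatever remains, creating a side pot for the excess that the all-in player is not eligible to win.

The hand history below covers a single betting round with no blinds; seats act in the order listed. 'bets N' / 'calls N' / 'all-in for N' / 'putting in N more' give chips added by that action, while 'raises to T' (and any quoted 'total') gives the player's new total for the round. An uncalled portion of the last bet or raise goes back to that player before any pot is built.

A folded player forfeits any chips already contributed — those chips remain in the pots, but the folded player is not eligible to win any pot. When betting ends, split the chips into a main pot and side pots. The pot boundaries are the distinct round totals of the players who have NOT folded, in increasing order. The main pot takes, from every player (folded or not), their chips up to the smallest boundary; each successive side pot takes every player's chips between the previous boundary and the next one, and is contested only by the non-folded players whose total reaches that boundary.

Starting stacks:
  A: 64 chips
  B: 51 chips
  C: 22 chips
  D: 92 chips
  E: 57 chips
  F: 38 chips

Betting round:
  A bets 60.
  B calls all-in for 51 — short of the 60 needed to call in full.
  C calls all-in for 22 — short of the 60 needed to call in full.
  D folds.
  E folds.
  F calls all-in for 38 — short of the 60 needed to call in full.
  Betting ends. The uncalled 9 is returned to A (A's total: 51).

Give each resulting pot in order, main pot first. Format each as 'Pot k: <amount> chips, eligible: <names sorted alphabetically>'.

Contributions (after 9 returned to A): A=51, B=51, C=22, F=38
Folded: D, E
Pot levels (distinct totals of non-folded players): 22, 38, 51
Layer 1-22: 22 each from A, B, C, F = 22*4 = 88 chips; eligible A, B, C, F
Layer 23-38: 16 each from A, B, F = 16*3 = 48 chips; eligible A, B, F
Layer 39-51: 13 each from A, B = 13*2 = 26 chips; eligible A, B

Pot 1: 88 chips, eligible: A, B, C, F
Pot 2: 48 chips, eligible: A, B, F
Pot 3: 26 chips, eligible: A, B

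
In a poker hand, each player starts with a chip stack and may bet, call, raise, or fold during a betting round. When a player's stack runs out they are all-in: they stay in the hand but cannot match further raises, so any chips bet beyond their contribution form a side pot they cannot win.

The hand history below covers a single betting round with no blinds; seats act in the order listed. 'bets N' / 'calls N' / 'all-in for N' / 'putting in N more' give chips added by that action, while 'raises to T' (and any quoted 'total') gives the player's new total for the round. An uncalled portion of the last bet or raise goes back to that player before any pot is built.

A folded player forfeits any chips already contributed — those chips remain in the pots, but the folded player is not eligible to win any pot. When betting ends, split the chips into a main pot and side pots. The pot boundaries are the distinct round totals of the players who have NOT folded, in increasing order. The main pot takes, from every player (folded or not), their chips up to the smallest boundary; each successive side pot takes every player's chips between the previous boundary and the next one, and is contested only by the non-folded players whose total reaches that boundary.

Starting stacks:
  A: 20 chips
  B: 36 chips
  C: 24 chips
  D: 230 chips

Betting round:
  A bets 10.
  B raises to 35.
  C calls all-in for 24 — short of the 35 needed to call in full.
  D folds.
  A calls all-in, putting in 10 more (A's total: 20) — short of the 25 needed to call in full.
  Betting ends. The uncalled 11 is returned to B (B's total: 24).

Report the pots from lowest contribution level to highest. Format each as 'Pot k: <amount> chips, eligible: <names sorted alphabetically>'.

Contributions (after 11 returned to B): A=20, B=24, C=24
Folded: D
Pot levels (distinct totals of non-folded players): 20, 24
Layer 1-20: 20 each from A, B, C = 20*3 = 60 chips; eligible A, B, C
Layer 21-24: 4 each from B, C = 4*2 = 8 chips; eligible B, C

Pot 1: 60 chips, eligible: A, B, C
Pot 2: 8 chips, eligible: B, C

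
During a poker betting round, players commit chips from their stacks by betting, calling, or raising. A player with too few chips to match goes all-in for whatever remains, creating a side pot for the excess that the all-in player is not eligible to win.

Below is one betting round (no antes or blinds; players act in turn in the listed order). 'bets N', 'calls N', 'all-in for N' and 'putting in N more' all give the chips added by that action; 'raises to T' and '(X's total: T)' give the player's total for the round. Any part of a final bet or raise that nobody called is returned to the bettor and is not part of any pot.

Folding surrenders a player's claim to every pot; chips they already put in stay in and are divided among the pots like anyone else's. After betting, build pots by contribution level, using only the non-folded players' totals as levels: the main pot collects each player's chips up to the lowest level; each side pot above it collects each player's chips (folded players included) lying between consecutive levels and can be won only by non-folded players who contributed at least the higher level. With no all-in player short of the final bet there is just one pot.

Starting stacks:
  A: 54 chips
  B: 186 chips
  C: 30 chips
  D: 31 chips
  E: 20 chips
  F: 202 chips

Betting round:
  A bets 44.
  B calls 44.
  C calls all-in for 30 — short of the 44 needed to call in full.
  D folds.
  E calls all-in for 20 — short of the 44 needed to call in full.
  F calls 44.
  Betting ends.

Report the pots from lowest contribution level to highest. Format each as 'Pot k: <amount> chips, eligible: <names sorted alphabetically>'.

Contributions: A=44, B=44, C=30, E=20, F=44
Folded: D
Pot levels (distinct totals of non-folded players): 20, 30, 44
Layer 1-20: 20 each from A, B, C, E, F = 20*5 = 100 chips; eligible A, B, C, E, F
Layer 21-30: 10 each from A, B, C, F = 10*4 = 40 chips; eligible A, B, C, F
Layer 31-44: 14 each from A, B, F = 14*3 = 42 chips; eligible A, B, F

Pot 1: 100 chips, eligible: A, B, C, E, F
Pot 2: 40 chips, eligible: A, B, C, F
Pot 3: 42 chips, eligible: A, B, F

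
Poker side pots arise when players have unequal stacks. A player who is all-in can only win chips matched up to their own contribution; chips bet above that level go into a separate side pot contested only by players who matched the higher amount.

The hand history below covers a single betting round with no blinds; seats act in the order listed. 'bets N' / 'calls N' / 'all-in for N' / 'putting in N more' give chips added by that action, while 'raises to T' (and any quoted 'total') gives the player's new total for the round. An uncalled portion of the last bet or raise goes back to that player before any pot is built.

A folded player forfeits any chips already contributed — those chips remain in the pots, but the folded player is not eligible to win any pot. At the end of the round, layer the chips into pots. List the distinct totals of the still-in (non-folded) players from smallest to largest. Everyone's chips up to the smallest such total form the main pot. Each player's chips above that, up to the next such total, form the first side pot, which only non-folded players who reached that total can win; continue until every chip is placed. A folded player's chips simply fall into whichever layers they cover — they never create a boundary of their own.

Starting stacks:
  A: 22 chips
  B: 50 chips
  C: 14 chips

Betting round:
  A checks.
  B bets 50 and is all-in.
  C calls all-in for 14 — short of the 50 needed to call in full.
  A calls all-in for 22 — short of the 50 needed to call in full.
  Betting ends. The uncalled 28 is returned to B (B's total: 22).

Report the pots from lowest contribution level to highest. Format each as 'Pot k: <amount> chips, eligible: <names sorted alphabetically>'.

Pot 1: 42 chips, eligible: A, B, C
Pot 2: 16 chips, eligible: A, B

Derivation:
Contributions (after 28 returned to B): A=22, B=22, C=14
Pot levels (distinct totals of non-folded players): 14, 22
Layer 1-14: 14 each from A, B, C = 14*3 = 42 chips; eligible A, B, C
Layer 15-22: 8 each from A, B = 8*2 = 16 chips; eligible A, B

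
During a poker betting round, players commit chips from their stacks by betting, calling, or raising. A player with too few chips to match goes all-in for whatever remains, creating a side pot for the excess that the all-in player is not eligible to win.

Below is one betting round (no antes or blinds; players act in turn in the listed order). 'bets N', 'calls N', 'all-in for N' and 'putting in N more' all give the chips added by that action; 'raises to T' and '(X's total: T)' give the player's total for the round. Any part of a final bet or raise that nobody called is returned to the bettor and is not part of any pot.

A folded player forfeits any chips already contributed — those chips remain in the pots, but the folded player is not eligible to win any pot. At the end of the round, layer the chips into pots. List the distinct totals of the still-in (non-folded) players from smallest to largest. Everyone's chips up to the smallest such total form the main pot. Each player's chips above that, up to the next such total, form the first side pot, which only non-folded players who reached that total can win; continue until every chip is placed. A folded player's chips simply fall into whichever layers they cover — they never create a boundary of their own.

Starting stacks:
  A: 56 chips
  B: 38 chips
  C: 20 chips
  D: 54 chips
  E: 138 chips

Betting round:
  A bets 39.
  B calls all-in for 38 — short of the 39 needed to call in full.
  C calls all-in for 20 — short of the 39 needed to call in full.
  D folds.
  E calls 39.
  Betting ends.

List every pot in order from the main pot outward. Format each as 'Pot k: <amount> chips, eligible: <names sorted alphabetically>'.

Pot 1: 80 chips, eligible: A, B, C, E
Pot 2: 54 chips, eligible: A, B, E
Pot 3: 2 chips, eligible: A, E

Derivation:
Contributions: A=39, B=38, C=20, E=39
Folded: D
Pot levels (distinct totals of non-folded players): 20, 38, 39
Layer 1-20: 20 each from A, B, C, E = 20*4 = 80 chips; eligible A, B, C, E
Layer 21-38: 18 each from A, B, E = 18*3 = 54 chips; eligible A, B, E
Layer 39-39: 1 each from A, E = 1*2 = 2 chips; eligible A, E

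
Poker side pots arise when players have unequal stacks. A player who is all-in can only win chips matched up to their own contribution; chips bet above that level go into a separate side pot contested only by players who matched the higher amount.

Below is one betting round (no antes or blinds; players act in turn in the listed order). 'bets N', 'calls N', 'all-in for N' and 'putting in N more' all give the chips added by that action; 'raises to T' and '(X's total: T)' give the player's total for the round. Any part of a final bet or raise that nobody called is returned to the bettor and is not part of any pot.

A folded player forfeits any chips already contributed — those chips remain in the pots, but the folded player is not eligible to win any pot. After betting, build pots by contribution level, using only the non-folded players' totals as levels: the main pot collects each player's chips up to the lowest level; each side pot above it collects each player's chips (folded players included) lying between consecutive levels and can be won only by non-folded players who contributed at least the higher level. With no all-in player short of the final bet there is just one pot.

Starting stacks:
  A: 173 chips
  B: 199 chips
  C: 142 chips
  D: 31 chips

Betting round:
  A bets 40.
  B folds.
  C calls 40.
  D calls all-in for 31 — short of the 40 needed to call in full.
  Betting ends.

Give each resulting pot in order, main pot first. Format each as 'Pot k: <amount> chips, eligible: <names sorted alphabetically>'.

Pot 1: 93 chips, eligible: A, C, D
Pot 2: 18 chips, eligible: A, C

Derivation:
Contributions: A=40, C=40, D=31
Folded: B
Pot levels (distinct totals of non-folded players): 31, 40
Layer 1-31: 31 each from A, C, D = 31*3 = 93 chips; eligible A, C, D
Layer 32-40: 9 each from A, C = 9*2 = 18 chips; eligible A, C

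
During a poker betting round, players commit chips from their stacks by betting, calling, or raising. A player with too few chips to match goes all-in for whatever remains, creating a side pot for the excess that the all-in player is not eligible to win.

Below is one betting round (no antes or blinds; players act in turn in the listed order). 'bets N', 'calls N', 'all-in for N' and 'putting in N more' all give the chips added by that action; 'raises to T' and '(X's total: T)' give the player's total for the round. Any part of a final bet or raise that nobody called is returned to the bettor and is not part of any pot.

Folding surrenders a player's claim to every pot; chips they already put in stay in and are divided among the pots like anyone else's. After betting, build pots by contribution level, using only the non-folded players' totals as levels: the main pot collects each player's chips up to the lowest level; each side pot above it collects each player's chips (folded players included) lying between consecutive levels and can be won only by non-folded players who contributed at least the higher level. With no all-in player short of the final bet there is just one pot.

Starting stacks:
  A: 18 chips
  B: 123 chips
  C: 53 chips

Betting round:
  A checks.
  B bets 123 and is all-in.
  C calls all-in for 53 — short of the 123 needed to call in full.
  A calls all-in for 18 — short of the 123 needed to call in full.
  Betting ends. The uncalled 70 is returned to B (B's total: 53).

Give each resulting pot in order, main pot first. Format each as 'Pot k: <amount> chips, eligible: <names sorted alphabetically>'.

Contributions (after 70 returned to B): A=18, B=53, C=53
Pot levels (distinct totals of non-folded players): 18, 53
Layer 1-18: 18 each from A, B, C = 18*3 = 54 chips; eligible A, B, C
Layer 19-53: 35 each from B, C = 35*2 = 70 chips; eligible B, C

Pot 1: 54 chips, eligible: A, B, C
Pot 2: 70 chips, eligible: B, C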